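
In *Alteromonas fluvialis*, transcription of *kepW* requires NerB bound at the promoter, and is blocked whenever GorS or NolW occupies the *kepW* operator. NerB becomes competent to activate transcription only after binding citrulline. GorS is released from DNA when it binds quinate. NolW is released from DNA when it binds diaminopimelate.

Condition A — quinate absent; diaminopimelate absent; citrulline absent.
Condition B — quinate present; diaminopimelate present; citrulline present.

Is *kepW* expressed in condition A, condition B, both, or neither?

B only

Condition A:
Quinate is absent, so GorS is active.
Diaminopimelate is absent, so NolW is active.
Citrulline is absent, so NerB is inactive.
With repressor GorS bound, *kepW* is not transcribed.
→ *kepW* is OFF in A.
Condition B:
Quinate is present, so GorS is inactive.
Diaminopimelate is present, so NolW is inactive.
Citrulline is present, so NerB is active.
No repressor is bound and NerB is active, so *kepW* is transcribed.
→ *kepW* is ON in B.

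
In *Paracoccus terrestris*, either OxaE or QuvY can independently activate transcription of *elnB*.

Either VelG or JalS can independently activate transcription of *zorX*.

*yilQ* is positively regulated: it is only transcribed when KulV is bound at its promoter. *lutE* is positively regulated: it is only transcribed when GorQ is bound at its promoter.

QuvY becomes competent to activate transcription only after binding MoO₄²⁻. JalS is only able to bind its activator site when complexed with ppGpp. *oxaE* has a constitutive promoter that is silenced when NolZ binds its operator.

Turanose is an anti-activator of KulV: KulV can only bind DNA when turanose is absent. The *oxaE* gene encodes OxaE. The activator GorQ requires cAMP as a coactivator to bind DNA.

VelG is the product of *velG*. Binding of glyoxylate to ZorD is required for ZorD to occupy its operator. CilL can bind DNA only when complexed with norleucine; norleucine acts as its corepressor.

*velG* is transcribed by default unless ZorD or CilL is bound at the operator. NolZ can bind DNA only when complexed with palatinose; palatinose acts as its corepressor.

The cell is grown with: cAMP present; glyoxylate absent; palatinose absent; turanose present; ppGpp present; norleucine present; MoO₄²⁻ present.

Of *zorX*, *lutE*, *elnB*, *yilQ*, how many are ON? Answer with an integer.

3

Glyoxylate is absent, so ZorD is inactive.
Norleucine is present, so CilL is active.
With repressor CilL bound, *velG* is not transcribed.
So VelG is not produced.
ppGpp is present, so JalS is active.
Activator JalS is present, so *zorX* is transcribed.
→ *zorX* is ON.
cAMP is present, so GorQ is active.
No repressor is bound and GorQ is active, so *lutE* is transcribed.
→ *lutE* is ON.
Palatinose is absent, so NolZ is inactive.
With no repressor bound, *oxaE* is transcribed.
So OxaE is produced and active.
MoO₄²⁻ is present, so QuvY is active.
Activator OxaE is present, so *elnB* is transcribed.
→ *elnB* is ON.
Turanose is present, so KulV is inactive.
Required activator KulV is absent, so *yilQ* is not transcribed.
→ *yilQ* is OFF.
3 of the 4 genes are transcribed.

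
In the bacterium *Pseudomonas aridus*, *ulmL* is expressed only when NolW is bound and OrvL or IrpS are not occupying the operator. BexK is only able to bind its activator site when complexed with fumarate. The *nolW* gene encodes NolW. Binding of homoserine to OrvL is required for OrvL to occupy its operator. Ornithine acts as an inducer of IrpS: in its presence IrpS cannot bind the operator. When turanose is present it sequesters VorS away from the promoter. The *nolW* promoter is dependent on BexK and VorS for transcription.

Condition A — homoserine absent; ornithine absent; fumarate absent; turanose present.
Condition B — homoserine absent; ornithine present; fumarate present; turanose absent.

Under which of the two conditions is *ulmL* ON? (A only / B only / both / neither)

B only

Condition A:
Homoserine is absent, so OrvL is inactive.
Ornithine is absent, so IrpS is active.
Fumarate is absent, so BexK is inactive.
Turanose is present, so VorS is inactive.
Required activator BexK is absent, so *nolW* is not transcribed.
So NolW is not produced.
With repressor IrpS bound, *ulmL* is not transcribed.
→ *ulmL* is OFF in A.
Condition B:
Homoserine is absent, so OrvL is inactive.
Ornithine is present, so IrpS is inactive.
Fumarate is present, so BexK is active.
Turanose is absent, so VorS is active.
No repressor is bound and BexK and VorS are active, so *nolW* is transcribed.
So NolW is produced and active.
No repressor is bound and NolW is active, so *ulmL* is transcribed.
→ *ulmL* is ON in B.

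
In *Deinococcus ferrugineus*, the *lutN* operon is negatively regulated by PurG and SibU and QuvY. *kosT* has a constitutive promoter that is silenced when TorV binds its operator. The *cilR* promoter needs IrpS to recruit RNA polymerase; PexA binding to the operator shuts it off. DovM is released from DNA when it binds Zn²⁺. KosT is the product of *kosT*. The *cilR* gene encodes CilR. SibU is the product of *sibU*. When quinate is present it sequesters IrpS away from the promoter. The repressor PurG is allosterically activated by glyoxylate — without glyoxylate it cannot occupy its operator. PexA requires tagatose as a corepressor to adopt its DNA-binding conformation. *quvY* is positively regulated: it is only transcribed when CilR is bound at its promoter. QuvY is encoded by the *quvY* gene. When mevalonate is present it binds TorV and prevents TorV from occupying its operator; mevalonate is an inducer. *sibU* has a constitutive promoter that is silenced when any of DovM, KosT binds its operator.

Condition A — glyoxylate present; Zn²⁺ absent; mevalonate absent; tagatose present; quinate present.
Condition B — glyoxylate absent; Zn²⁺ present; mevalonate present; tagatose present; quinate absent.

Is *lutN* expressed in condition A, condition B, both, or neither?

Condition A:
Glyoxylate is present, so PurG is active.
Zn²⁺ is absent, so DovM is active.
Mevalonate is absent, so TorV is active.
With repressor TorV bound, *kosT* is not transcribed.
So KosT is not produced.
With repressor DovM bound, *sibU* is not transcribed.
So SibU is not produced.
Tagatose is present, so PexA is active.
Quinate is present, so IrpS is inactive.
With repressor PexA bound, *cilR* is not transcribed.
So CilR is not produced.
Required activator CilR is absent, so *quvY* is not transcribed.
So QuvY is not produced.
With repressor PurG bound, *lutN* is not transcribed.
→ *lutN* is OFF in A.
Condition B:
Glyoxylate is absent, so PurG is inactive.
Zn²⁺ is present, so DovM is inactive.
Mevalonate is present, so TorV is inactive.
With no repressor bound, *kosT* is transcribed.
So KosT is produced and active.
With repressor KosT bound, *sibU* is not transcribed.
So SibU is not produced.
Tagatose is present, so PexA is active.
Quinate is absent, so IrpS is active.
With repressor PexA bound, *cilR* is not transcribed.
So CilR is not produced.
Required activator CilR is absent, so *quvY* is not transcribed.
So QuvY is not produced.
With no repressor bound, *lutN* is transcribed.
→ *lutN* is ON in B.

B only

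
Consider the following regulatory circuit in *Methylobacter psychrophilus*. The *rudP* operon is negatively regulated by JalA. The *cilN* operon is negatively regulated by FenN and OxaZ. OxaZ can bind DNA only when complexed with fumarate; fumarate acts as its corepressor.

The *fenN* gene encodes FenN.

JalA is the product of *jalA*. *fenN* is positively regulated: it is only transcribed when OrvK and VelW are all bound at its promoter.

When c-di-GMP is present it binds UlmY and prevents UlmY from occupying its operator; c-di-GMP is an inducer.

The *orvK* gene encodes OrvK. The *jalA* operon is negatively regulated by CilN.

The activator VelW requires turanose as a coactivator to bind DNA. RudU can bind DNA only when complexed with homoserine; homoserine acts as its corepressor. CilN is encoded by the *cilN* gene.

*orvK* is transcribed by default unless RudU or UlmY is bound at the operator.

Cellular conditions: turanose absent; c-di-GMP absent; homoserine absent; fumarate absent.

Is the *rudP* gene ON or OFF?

Homoserine is absent, so RudU is inactive.
c-di-GMP is absent, so UlmY is active.
With repressor UlmY bound, *orvK* is not transcribed.
So OrvK is not produced.
Turanose is absent, so VelW is inactive.
Required activator OrvK is absent, so *fenN* is not transcribed.
So FenN is not produced.
Fumarate is absent, so OxaZ is inactive.
With no repressor bound, *cilN* is transcribed.
So CilN is produced and active.
With repressor CilN bound, *jalA* is not transcribed.
So JalA is not produced.
With no repressor bound, *rudP* is transcribed.

ON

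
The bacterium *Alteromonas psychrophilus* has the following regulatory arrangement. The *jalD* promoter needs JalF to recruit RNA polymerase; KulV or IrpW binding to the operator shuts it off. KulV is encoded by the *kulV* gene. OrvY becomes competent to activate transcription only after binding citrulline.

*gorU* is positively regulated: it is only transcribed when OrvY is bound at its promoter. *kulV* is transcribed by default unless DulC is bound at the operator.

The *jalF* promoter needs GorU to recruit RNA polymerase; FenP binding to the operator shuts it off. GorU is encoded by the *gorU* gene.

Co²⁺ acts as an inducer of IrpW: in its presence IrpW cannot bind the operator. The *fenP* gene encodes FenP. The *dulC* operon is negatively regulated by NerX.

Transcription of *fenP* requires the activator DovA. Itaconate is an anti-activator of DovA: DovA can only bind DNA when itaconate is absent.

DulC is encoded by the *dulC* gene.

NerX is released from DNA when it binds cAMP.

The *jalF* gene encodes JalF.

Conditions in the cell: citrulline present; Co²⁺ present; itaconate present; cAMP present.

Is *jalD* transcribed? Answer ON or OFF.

ON

Citrulline is present, so OrvY is active.
No repressor is bound and OrvY is active, so *gorU* is transcribed.
So GorU is produced and active.
Itaconate is present, so DovA is inactive.
Required activator DovA is absent, so *fenP* is not transcribed.
So FenP is not produced.
No repressor is bound and GorU is active, so *jalF* is transcribed.
So JalF is produced and active.
cAMP is present, so NerX is inactive.
With no repressor bound, *dulC* is transcribed.
So DulC is produced and active.
With repressor DulC bound, *kulV* is not transcribed.
So KulV is not produced.
Co²⁺ is present, so IrpW is inactive.
No repressor is bound and JalF is active, so *jalD* is transcribed.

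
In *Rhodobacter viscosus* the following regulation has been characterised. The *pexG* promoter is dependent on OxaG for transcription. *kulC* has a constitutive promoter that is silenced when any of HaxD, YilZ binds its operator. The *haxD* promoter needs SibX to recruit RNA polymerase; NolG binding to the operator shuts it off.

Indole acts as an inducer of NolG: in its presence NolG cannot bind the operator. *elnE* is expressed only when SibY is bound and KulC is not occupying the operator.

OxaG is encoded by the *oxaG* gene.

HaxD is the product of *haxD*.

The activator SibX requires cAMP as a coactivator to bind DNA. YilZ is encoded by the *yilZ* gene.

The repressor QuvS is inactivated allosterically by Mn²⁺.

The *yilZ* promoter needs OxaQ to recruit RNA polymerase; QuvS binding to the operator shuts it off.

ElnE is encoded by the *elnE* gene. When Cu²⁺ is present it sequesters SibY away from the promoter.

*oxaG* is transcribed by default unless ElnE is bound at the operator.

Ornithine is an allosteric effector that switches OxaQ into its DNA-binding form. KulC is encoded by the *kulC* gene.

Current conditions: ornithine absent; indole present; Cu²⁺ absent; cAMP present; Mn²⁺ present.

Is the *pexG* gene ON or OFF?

OFF

cAMP is present, so SibX is active.
Indole is present, so NolG is inactive.
No repressor is bound and SibX is active, so *haxD* is transcribed.
So HaxD is produced and active.
Ornithine is absent, so OxaQ is inactive.
Mn²⁺ is present, so QuvS is inactive.
Required activator OxaQ is absent, so *yilZ* is not transcribed.
So YilZ is not produced.
With repressor HaxD bound, *kulC* is not transcribed.
So KulC is not produced.
Cu²⁺ is absent, so SibY is active.
No repressor is bound and SibY is active, so *elnE* is transcribed.
So ElnE is produced and active.
With repressor ElnE bound, *oxaG* is not transcribed.
So OxaG is not produced.
Required activator OxaG is absent, so *pexG* is not transcribed.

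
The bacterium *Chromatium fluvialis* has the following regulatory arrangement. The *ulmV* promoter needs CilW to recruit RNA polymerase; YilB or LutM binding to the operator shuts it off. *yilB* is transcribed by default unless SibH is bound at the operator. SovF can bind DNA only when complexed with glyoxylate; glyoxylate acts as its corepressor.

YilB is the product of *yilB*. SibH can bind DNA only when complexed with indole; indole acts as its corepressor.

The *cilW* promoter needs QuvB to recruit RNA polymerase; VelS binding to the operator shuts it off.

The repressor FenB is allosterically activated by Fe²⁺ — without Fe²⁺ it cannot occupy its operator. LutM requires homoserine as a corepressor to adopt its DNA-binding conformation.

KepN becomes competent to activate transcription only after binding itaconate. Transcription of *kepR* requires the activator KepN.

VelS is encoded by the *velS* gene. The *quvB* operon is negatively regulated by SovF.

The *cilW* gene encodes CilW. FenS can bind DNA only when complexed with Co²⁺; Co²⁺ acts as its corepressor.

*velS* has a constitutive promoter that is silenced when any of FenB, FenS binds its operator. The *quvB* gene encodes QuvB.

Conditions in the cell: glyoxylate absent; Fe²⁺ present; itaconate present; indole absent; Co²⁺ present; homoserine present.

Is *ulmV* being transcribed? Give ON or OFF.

Indole is absent, so SibH is inactive.
With no repressor bound, *yilB* is transcribed.
So YilB is produced and active.
Fe²⁺ is present, so FenB is active.
Co²⁺ is present, so FenS is active.
With repressor FenB bound, *velS* is not transcribed.
So VelS is not produced.
Glyoxylate is absent, so SovF is inactive.
With no repressor bound, *quvB* is transcribed.
So QuvB is produced and active.
No repressor is bound and QuvB is active, so *cilW* is transcribed.
So CilW is produced and active.
Homoserine is present, so LutM is active.
With repressor YilB bound, *ulmV* is not transcribed.

OFF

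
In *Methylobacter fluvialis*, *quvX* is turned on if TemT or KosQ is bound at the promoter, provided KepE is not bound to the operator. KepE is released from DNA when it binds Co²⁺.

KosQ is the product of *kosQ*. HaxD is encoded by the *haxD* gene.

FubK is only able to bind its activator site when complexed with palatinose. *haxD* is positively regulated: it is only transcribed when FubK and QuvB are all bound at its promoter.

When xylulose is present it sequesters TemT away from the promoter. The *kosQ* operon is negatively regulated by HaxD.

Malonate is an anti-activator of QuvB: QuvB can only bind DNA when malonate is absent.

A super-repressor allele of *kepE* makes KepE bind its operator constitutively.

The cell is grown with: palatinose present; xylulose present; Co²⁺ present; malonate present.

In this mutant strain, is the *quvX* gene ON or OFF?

KepE is constitutively active in this strain.
Xylulose is present, so TemT is inactive.
Palatinose is present, so FubK is active.
Malonate is present, so QuvB is inactive.
Required activator QuvB is absent, so *haxD* is not transcribed.
So HaxD is not produced.
With no repressor bound, *kosQ* is transcribed.
So KosQ is produced and active.
With repressor KepE bound, *quvX* is not transcribed.

OFF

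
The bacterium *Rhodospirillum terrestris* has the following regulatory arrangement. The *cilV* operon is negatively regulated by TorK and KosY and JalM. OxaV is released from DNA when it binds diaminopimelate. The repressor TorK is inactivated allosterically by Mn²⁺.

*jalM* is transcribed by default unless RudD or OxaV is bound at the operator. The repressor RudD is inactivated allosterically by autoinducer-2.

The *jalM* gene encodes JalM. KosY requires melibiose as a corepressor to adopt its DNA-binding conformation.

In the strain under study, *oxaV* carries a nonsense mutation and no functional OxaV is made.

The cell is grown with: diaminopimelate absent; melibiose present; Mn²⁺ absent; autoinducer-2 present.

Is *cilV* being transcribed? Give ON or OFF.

OFF

Mn²⁺ is absent, so TorK is active.
Melibiose is present, so KosY is active.
Autoinducer-2 is present, so RudD is inactive.
OxaV is non-functional in this strain, so it has no effect.
With no repressor bound, *jalM* is transcribed.
So JalM is produced and active.
With repressor TorK bound, *cilV* is not transcribed.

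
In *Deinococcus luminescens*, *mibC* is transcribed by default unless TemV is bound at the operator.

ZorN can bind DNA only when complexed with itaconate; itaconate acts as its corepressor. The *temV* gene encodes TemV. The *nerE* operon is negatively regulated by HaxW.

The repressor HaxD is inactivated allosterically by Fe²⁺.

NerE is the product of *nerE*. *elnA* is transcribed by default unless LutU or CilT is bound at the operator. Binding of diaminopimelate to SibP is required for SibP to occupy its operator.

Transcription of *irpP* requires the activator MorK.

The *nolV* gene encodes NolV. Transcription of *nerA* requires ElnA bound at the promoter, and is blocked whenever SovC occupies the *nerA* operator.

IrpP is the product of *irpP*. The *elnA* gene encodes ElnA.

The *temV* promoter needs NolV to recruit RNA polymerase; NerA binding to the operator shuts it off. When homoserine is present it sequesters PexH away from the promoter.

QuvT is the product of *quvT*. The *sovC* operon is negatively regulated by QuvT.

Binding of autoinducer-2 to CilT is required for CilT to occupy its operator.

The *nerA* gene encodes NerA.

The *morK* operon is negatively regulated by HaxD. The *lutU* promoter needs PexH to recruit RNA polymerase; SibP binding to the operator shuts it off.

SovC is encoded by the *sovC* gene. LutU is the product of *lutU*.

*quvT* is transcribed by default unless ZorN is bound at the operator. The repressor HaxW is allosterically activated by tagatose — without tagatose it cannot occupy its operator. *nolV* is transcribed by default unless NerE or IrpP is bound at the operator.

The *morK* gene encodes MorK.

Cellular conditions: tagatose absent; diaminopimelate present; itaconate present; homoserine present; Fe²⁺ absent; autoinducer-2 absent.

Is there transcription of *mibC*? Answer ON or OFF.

ON

Homoserine is present, so PexH is inactive.
Diaminopimelate is present, so SibP is active.
With repressor SibP bound, *lutU* is not transcribed.
So LutU is not produced.
Autoinducer-2 is absent, so CilT is inactive.
With no repressor bound, *elnA* is transcribed.
So ElnA is produced and active.
Itaconate is present, so ZorN is active.
With repressor ZorN bound, *quvT* is not transcribed.
So QuvT is not produced.
With no repressor bound, *sovC* is transcribed.
So SovC is produced and active.
With repressor SovC bound, *nerA* is not transcribed.
So NerA is not produced.
Tagatose is absent, so HaxW is inactive.
With no repressor bound, *nerE* is transcribed.
So NerE is produced and active.
Fe²⁺ is absent, so HaxD is active.
With repressor HaxD bound, *morK* is not transcribed.
So MorK is not produced.
Required activator MorK is absent, so *irpP* is not transcribed.
So IrpP is not produced.
With repressor NerE bound, *nolV* is not transcribed.
So NolV is not produced.
Required activator NolV is absent, so *temV* is not transcribed.
So TemV is not produced.
With no repressor bound, *mibC* is transcribed.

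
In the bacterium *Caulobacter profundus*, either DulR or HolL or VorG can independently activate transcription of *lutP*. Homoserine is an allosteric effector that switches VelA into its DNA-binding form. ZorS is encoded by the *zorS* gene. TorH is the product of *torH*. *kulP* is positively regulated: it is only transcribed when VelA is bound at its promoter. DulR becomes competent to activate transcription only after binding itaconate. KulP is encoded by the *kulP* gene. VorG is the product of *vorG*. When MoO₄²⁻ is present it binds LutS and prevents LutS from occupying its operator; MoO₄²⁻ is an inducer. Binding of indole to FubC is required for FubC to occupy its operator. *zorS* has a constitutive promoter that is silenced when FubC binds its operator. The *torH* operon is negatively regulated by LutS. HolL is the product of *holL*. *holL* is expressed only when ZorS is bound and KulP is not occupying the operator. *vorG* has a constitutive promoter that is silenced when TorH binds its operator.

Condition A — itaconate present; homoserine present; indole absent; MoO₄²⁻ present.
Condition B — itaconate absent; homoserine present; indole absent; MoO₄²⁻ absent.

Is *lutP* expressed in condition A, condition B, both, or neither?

Condition A:
Itaconate is present, so DulR is active.
Homoserine is present, so VelA is active.
No repressor is bound and VelA is active, so *kulP* is transcribed.
So KulP is produced and active.
Indole is absent, so FubC is inactive.
With no repressor bound, *zorS* is transcribed.
So ZorS is produced and active.
With repressor KulP bound, *holL* is not transcribed.
So HolL is not produced.
MoO₄²⁻ is present, so LutS is inactive.
With no repressor bound, *torH* is transcribed.
So TorH is produced and active.
With repressor TorH bound, *vorG* is not transcribed.
So VorG is not produced.
Activator DulR is present, so *lutP* is transcribed.
→ *lutP* is ON in A.
Condition B:
Itaconate is absent, so DulR is inactive.
Homoserine is present, so VelA is active.
No repressor is bound and VelA is active, so *kulP* is transcribed.
So KulP is produced and active.
Indole is absent, so FubC is inactive.
With no repressor bound, *zorS* is transcribed.
So ZorS is produced and active.
With repressor KulP bound, *holL* is not transcribed.
So HolL is not produced.
MoO₄²⁻ is absent, so LutS is active.
With repressor LutS bound, *torH* is not transcribed.
So TorH is not produced.
With no repressor bound, *vorG* is transcribed.
So VorG is produced and active.
Activator VorG is present, so *lutP* is transcribed.
→ *lutP* is ON in B.

both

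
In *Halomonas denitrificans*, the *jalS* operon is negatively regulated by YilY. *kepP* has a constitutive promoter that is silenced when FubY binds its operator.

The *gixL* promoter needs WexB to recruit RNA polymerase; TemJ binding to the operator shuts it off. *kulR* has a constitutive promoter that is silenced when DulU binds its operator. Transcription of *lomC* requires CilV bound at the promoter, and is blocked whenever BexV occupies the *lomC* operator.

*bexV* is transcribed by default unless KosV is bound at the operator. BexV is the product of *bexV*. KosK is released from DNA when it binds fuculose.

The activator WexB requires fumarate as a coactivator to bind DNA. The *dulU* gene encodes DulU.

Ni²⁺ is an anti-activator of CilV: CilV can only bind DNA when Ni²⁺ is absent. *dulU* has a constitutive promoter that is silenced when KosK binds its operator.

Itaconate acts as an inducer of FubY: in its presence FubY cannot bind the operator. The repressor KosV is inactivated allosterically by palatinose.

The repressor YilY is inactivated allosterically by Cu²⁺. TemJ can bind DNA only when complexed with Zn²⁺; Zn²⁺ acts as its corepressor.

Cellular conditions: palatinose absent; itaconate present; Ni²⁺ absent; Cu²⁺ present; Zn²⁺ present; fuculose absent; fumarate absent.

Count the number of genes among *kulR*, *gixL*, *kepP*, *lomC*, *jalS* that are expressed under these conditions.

4

Fuculose is absent, so KosK is active.
With repressor KosK bound, *dulU* is not transcribed.
So DulU is not produced.
With no repressor bound, *kulR* is transcribed.
→ *kulR* is ON.
Zn²⁺ is present, so TemJ is active.
Fumarate is absent, so WexB is inactive.
With repressor TemJ bound, *gixL* is not transcribed.
→ *gixL* is OFF.
Itaconate is present, so FubY is inactive.
With no repressor bound, *kepP* is transcribed.
→ *kepP* is ON.
Ni²⁺ is absent, so CilV is active.
Palatinose is absent, so KosV is active.
With repressor KosV bound, *bexV* is not transcribed.
So BexV is not produced.
No repressor is bound and CilV is active, so *lomC* is transcribed.
→ *lomC* is ON.
Cu²⁺ is present, so YilY is inactive.
With no repressor bound, *jalS* is transcribed.
→ *jalS* is ON.
4 of the 5 genes are transcribed.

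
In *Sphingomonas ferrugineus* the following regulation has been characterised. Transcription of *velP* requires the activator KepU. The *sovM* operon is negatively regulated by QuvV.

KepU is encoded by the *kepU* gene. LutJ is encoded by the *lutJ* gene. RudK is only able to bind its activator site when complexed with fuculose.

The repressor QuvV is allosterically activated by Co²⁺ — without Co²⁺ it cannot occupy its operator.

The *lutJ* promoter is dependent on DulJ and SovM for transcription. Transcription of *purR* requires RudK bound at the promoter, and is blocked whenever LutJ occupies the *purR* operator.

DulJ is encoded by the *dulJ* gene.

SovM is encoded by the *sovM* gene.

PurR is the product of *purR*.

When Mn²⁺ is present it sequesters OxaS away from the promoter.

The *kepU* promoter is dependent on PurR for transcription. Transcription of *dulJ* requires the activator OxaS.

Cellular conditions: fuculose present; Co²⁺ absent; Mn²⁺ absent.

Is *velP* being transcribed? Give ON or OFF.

Mn²⁺ is absent, so OxaS is active.
No repressor is bound and OxaS is active, so *dulJ* is transcribed.
So DulJ is produced and active.
Co²⁺ is absent, so QuvV is inactive.
With no repressor bound, *sovM* is transcribed.
So SovM is produced and active.
No repressor is bound and DulJ and SovM are active, so *lutJ* is transcribed.
So LutJ is produced and active.
Fuculose is present, so RudK is active.
With repressor LutJ bound, *purR* is not transcribed.
So PurR is not produced.
Required activator PurR is absent, so *kepU* is not transcribed.
So KepU is not produced.
Required activator KepU is absent, so *velP* is not transcribed.

OFF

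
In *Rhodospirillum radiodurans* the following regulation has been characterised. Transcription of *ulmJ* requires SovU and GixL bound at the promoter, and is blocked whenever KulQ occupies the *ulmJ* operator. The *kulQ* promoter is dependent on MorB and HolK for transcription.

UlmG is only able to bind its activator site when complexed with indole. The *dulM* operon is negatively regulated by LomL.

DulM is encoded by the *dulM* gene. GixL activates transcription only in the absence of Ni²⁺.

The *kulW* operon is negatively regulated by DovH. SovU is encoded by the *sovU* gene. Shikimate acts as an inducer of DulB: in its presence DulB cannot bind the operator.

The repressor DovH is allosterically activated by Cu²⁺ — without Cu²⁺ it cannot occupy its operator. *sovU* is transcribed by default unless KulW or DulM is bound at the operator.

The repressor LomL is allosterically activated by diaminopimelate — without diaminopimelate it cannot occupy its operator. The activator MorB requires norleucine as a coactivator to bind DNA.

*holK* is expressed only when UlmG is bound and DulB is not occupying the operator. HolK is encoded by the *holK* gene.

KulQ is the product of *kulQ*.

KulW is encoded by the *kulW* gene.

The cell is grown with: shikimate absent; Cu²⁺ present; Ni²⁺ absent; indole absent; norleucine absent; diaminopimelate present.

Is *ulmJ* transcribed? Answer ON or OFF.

Cu²⁺ is present, so DovH is active.
With repressor DovH bound, *kulW* is not transcribed.
So KulW is not produced.
Diaminopimelate is present, so LomL is active.
With repressor LomL bound, *dulM* is not transcribed.
So DulM is not produced.
With no repressor bound, *sovU* is transcribed.
So SovU is produced and active.
Norleucine is absent, so MorB is inactive.
Shikimate is absent, so DulB is active.
Indole is absent, so UlmG is inactive.
With repressor DulB bound, *holK* is not transcribed.
So HolK is not produced.
Required activator MorB is absent, so *kulQ* is not transcribed.
So KulQ is not produced.
Ni²⁺ is absent, so GixL is active.
No repressor is bound and SovU and GixL are active, so *ulmJ* is transcribed.

ON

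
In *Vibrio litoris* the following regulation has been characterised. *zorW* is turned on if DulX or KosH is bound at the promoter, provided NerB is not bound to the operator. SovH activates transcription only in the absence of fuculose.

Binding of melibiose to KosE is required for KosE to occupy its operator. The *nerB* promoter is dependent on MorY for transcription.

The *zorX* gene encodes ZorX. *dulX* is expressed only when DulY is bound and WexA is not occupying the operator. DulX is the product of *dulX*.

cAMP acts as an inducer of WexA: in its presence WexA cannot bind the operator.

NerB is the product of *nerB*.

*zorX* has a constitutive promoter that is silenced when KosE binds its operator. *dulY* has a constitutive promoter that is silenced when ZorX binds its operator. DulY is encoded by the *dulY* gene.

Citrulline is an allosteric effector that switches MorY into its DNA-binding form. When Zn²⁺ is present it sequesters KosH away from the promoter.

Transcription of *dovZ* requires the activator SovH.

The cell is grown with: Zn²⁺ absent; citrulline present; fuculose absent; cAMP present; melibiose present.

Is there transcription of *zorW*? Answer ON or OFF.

Melibiose is present, so KosE is active.
With repressor KosE bound, *zorX* is not transcribed.
So ZorX is not produced.
With no repressor bound, *dulY* is transcribed.
So DulY is produced and active.
cAMP is present, so WexA is inactive.
No repressor is bound and DulY is active, so *dulX* is transcribed.
So DulX is produced and active.
Citrulline is present, so MorY is active.
No repressor is bound and MorY is active, so *nerB* is transcribed.
So NerB is produced and active.
Zn²⁺ is absent, so KosH is active.
With repressor NerB bound, *zorW* is not transcribed.

OFF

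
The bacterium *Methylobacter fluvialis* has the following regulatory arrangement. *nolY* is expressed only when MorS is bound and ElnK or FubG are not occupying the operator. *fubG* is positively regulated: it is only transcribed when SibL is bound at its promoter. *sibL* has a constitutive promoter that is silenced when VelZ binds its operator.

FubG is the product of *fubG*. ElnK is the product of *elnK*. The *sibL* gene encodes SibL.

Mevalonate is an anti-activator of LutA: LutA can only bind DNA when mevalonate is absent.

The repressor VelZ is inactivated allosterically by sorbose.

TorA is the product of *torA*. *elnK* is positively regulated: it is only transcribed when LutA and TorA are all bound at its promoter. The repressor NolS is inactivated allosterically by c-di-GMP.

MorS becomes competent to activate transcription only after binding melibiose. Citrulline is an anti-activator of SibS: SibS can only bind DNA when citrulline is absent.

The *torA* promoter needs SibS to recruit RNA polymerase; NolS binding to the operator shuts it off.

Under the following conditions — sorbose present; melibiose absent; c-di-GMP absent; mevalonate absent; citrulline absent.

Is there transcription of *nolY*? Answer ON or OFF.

Mevalonate is absent, so LutA is active.
c-di-GMP is absent, so NolS is active.
Citrulline is absent, so SibS is active.
With repressor NolS bound, *torA* is not transcribed.
So TorA is not produced.
Required activator TorA is absent, so *elnK* is not transcribed.
So ElnK is not produced.
Sorbose is present, so VelZ is inactive.
With no repressor bound, *sibL* is transcribed.
So SibL is produced and active.
No repressor is bound and SibL is active, so *fubG* is transcribed.
So FubG is produced and active.
Melibiose is absent, so MorS is inactive.
With repressor FubG bound, *nolY* is not transcribed.

OFF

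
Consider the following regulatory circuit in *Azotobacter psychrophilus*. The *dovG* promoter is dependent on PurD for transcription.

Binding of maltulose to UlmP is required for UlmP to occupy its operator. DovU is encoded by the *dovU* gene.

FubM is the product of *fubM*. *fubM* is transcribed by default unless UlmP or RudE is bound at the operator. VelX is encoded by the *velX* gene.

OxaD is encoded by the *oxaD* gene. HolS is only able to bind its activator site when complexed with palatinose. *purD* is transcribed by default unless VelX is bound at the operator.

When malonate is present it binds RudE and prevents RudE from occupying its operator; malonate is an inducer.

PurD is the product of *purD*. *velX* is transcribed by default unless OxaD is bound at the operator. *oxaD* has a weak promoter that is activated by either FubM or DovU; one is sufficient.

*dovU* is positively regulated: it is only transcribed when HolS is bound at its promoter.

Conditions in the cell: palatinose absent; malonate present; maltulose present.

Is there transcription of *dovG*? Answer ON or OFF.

Maltulose is present, so UlmP is active.
Malonate is present, so RudE is inactive.
With repressor UlmP bound, *fubM* is not transcribed.
So FubM is not produced.
Palatinose is absent, so HolS is inactive.
Required activator HolS is absent, so *dovU* is not transcribed.
So DovU is not produced.
No activator is available at the *oxaD* promoter, so *oxaD* is not transcribed.
So OxaD is not produced.
With no repressor bound, *velX* is transcribed.
So VelX is produced and active.
With repressor VelX bound, *purD* is not transcribed.
So PurD is not produced.
Required activator PurD is absent, so *dovG* is not transcribed.

OFF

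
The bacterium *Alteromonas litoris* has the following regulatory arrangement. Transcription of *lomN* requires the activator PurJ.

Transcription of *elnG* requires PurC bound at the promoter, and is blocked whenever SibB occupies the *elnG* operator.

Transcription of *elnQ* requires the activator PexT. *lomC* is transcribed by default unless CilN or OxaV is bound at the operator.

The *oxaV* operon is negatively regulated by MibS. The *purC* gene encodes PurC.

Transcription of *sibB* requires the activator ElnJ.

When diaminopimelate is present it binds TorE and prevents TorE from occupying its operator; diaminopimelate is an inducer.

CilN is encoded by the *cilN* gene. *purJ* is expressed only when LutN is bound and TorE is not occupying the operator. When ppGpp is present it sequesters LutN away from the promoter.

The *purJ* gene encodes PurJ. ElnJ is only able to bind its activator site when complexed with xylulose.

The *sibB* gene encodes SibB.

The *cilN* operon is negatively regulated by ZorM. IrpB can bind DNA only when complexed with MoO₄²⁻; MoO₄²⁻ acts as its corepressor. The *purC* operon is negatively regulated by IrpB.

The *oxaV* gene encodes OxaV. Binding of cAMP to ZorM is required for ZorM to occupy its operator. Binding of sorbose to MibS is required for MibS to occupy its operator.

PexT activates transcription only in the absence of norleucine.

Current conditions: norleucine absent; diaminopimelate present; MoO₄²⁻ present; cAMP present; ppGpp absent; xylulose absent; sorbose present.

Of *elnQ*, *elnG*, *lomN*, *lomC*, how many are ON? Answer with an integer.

Norleucine is absent, so PexT is active.
No repressor is bound and PexT is active, so *elnQ* is transcribed.
→ *elnQ* is ON.
Xylulose is absent, so ElnJ is inactive.
Required activator ElnJ is absent, so *sibB* is not transcribed.
So SibB is not produced.
MoO₄²⁻ is present, so IrpB is active.
With repressor IrpB bound, *purC* is not transcribed.
So PurC is not produced.
Required activator PurC is absent, so *elnG* is not transcribed.
→ *elnG* is OFF.
ppGpp is absent, so LutN is active.
Diaminopimelate is present, so TorE is inactive.
No repressor is bound and LutN is active, so *purJ* is transcribed.
So PurJ is produced and active.
No repressor is bound and PurJ is active, so *lomN* is transcribed.
→ *lomN* is ON.
cAMP is present, so ZorM is active.
With repressor ZorM bound, *cilN* is not transcribed.
So CilN is not produced.
Sorbose is present, so MibS is active.
With repressor MibS bound, *oxaV* is not transcribed.
So OxaV is not produced.
With no repressor bound, *lomC* is transcribed.
→ *lomC* is ON.
3 of the 4 genes are transcribed.

3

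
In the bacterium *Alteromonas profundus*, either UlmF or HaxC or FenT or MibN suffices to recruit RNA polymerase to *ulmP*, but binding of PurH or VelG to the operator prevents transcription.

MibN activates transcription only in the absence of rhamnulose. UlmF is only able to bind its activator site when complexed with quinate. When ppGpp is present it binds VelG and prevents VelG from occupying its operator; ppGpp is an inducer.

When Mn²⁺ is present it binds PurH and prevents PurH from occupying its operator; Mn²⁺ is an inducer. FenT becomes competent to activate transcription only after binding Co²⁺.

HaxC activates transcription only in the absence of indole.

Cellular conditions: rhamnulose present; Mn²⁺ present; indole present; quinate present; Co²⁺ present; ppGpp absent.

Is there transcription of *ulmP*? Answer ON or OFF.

OFF

Quinate is present, so UlmF is active.
Mn²⁺ is present, so PurH is inactive.
Indole is present, so HaxC is inactive.
Co²⁺ is present, so FenT is active.
Rhamnulose is present, so MibN is inactive.
ppGpp is absent, so VelG is active.
With repressor VelG bound, *ulmP* is not transcribed.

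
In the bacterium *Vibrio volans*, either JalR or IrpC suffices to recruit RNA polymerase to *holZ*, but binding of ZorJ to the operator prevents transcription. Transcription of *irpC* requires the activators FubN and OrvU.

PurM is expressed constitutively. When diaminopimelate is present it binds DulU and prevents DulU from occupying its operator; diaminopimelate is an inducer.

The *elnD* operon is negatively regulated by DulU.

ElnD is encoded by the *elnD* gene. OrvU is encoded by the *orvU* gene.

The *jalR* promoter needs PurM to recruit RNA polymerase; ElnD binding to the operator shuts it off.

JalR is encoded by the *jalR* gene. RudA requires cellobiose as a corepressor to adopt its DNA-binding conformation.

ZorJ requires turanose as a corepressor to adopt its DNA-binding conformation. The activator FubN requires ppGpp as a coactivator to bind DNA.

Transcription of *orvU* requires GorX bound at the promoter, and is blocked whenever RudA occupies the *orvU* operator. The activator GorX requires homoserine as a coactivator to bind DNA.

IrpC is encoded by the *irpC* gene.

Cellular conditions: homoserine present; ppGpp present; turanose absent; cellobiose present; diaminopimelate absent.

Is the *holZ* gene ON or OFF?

PurM is produced constitutively and is active.
Diaminopimelate is absent, so DulU is active.
With repressor DulU bound, *elnD* is not transcribed.
So ElnD is not produced.
No repressor is bound and PurM is active, so *jalR* is transcribed.
So JalR is produced and active.
ppGpp is present, so FubN is active.
Homoserine is present, so GorX is active.
Cellobiose is present, so RudA is active.
With repressor RudA bound, *orvU* is not transcribed.
So OrvU is not produced.
Required activator OrvU is absent, so *irpC* is not transcribed.
So IrpC is not produced.
Turanose is absent, so ZorJ is inactive.
Activator JalR is present, so *holZ* is transcribed.

ON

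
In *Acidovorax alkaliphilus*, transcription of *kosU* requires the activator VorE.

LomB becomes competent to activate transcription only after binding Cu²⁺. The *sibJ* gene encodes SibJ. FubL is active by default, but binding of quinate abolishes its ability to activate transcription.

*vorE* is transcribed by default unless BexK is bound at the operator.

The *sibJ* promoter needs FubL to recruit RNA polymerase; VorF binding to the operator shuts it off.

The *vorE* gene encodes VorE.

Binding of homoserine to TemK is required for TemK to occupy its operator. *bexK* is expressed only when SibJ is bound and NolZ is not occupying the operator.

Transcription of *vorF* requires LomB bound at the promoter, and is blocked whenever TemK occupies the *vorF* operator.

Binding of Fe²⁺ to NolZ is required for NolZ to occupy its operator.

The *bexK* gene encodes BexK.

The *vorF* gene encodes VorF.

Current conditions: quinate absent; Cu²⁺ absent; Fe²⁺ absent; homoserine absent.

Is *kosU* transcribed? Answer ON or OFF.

Homoserine is absent, so TemK is inactive.
Cu²⁺ is absent, so LomB is inactive.
Required activator LomB is absent, so *vorF* is not transcribed.
So VorF is not produced.
Quinate is absent, so FubL is active.
No repressor is bound and FubL is active, so *sibJ* is transcribed.
So SibJ is produced and active.
Fe²⁺ is absent, so NolZ is inactive.
No repressor is bound and SibJ is active, so *bexK* is transcribed.
So BexK is produced and active.
With repressor BexK bound, *vorE* is not transcribed.
So VorE is not produced.
Required activator VorE is absent, so *kosU* is not transcribed.

OFF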